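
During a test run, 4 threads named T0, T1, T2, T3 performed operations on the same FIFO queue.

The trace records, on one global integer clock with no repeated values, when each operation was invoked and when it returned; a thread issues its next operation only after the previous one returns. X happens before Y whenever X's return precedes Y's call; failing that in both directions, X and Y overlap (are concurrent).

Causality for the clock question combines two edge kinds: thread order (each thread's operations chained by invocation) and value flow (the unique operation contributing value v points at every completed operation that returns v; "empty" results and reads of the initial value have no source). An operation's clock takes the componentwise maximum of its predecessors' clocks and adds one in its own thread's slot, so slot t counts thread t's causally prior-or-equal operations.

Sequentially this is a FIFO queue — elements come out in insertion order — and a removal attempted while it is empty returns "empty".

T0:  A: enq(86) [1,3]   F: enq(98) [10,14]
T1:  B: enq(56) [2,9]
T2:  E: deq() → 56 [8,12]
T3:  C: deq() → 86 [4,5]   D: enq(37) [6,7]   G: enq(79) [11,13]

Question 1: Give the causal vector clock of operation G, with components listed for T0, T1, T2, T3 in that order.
(1, 0, 0, 3)

root op B, invoked 2: fresh clock plus T1's own tick → (0, 1, 0, 0)
root op A, invoked 1: fresh clock plus T0's own tick → (1, 0, 0, 0)
merge at E (invoked 8): VC(B)=(0, 1, 0, 0), own-thread bump on T2 → (0, 1, 1, 0)
merge at C (invoked 4): VC(A)=(1, 0, 0, 0), own-thread bump on T3 → (1, 0, 0, 1)
merge at F (invoked 10): VC(A)=(1, 0, 0, 0), own-thread bump on T0 → (2, 0, 0, 0)
merge at D (invoked 6): VC(C)=(1, 0, 0, 1), own-thread bump on T3 → (1, 0, 0, 2)
merge at G (invoked 11): VC(D)=(1, 0, 0, 2), own-thread bump on T3 → (1, 0, 0, 3)
target: VC(G) = (1, 0, 0, 3)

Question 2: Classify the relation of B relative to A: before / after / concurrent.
concurrent

B spans [2,9], A spans [1,3]
the intervals overlap in both directions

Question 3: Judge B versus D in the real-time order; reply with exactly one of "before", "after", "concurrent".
concurrent

B spans [2,9], D spans [6,7]
the intervals overlap in both directions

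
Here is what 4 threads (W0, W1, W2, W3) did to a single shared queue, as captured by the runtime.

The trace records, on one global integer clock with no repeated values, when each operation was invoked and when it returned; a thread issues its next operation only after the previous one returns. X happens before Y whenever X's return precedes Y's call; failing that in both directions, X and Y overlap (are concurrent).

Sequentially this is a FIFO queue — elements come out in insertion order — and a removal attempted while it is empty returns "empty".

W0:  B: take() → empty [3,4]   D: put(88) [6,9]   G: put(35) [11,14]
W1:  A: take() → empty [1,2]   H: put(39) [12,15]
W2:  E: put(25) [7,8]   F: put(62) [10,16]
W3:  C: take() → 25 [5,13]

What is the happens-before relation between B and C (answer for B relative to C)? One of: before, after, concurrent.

B spans [3,4], C spans [5,13]
resp(B)=4 < inv(C)=5

before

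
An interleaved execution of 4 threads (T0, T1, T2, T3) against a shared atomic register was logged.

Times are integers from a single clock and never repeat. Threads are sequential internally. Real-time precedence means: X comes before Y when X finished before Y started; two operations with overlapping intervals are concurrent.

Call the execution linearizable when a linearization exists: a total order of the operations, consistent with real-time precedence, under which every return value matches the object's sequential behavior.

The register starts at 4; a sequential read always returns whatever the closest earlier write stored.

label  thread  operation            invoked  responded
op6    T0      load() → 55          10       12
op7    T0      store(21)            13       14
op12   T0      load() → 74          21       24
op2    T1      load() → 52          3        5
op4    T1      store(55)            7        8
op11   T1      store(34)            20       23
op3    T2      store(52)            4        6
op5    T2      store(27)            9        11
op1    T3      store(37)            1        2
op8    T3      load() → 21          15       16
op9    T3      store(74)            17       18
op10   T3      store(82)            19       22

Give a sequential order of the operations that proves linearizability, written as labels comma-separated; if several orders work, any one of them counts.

op1, op3, op2, op4, op6, op5, op7, op8, op9, op12, op10, op11

1. op1 store(37), leaving value 37
2. op3 store(52), leaving value 52
3. op2 load() → 52, leaving value 52
4. op4 store(55), leaving value 55
5. op6 load() → 55, leaving value 55
6. op5 store(27), leaving value 27
7. op7 store(21), leaving value 21
8. op8 load() → 21, leaving value 21
9. op9 store(74), leaving value 74
10. op12 load() → 74, leaving value 74
11. op10 store(82), leaving value 82
12. op11 store(34), leaving value 34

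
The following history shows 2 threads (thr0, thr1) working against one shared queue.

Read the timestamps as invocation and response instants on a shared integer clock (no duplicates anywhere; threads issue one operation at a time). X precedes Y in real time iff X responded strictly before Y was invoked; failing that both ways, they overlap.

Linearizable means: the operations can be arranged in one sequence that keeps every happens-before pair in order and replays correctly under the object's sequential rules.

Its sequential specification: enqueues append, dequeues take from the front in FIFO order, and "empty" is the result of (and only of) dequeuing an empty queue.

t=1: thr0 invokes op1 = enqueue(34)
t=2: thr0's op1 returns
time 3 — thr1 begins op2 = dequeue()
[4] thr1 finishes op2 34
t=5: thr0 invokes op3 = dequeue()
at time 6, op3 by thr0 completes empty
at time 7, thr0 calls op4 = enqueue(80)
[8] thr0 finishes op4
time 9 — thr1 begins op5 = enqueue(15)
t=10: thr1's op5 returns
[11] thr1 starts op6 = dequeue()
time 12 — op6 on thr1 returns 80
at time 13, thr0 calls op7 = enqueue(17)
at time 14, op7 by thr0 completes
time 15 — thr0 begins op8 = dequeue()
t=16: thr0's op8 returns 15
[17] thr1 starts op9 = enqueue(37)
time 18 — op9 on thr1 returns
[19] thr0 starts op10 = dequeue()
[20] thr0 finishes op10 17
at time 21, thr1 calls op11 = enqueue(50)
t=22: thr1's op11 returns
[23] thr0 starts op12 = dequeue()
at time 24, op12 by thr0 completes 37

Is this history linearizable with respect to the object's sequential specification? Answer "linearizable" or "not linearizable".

linearizable

one valid linearization: op1, op2, op3, op4, op5, op6, op7, op8, op9, op10, op11, op12
after step 1 (op1 enqueue(34)): queue <34>
after step 2 (op2 dequeue() → 34): queue <>
after step 3 (op3 dequeue() → empty): queue <>
after step 4 (op4 enqueue(80)): queue <80>
after step 5 (op5 enqueue(15)): queue <80,15>
after step 6 (op6 dequeue() → 80): queue <15>
after step 7 (op7 enqueue(17)): queue <15,17>
after step 8 (op8 dequeue() → 15): queue <17>
after step 9 (op9 enqueue(37)): queue <17,37>
after step 10 (op10 dequeue() → 17): queue <37>
after step 11 (op11 enqueue(50)): queue <37,50>
after step 12 (op12 dequeue() → 37): queue <50>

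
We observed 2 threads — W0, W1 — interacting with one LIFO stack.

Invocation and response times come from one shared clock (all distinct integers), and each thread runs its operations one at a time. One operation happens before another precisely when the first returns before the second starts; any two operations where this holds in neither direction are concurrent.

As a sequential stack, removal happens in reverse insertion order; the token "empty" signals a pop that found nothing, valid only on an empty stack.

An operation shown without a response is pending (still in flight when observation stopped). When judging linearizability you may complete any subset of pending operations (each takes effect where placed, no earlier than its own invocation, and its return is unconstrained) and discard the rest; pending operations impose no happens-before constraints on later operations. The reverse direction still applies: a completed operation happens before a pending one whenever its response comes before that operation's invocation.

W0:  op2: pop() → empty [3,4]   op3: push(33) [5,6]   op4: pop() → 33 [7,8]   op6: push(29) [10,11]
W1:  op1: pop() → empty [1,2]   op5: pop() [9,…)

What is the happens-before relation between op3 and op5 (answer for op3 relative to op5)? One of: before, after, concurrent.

op3 spans [5,6], op5 spans [9,…)
resp(op3)=6 < inv(op5)=9

before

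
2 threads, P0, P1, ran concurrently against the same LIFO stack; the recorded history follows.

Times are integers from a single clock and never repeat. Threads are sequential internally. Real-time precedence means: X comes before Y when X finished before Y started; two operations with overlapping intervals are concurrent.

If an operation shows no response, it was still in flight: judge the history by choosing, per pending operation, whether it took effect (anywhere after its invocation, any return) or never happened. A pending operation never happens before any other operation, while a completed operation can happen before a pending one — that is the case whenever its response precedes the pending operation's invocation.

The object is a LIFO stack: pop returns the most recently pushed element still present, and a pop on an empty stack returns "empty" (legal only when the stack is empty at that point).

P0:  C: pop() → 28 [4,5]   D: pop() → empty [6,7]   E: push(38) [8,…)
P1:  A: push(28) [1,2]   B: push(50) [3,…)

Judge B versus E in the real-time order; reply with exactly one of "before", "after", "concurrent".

B spans [3,…), E spans [8,…)
the intervals overlap in both directions

concurrent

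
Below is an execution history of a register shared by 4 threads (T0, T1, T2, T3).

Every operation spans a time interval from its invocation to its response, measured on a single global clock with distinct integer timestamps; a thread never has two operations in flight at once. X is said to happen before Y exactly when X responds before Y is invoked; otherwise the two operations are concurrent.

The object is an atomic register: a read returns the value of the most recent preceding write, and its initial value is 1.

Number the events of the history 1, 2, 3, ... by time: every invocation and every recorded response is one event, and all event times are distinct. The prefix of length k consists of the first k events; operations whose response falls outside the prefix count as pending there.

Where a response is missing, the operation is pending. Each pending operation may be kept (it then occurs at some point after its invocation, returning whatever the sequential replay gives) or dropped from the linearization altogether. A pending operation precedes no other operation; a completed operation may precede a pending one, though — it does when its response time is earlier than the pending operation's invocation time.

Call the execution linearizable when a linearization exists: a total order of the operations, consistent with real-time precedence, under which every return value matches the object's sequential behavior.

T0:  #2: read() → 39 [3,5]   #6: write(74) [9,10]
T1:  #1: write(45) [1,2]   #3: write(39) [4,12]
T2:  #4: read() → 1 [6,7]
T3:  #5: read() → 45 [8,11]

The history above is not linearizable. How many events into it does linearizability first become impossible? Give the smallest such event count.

events 1..6 are linearizable, e.g. via #1, #3, #2:
1. #1 write(45), leaving value 45
2. #3 write(39) (pending, included), leaving value 39
3. #2 read() → 39, leaving value 39
at event 7 (#4's time-7 response) nothing linearizes any more
no completion choice of the 1 pending operation (#3) rescues it — every subset was tried
e.g. #1, #2, #4 (pending dropped): illegal at step 2, since #2 read() → 39 cannot apply there

7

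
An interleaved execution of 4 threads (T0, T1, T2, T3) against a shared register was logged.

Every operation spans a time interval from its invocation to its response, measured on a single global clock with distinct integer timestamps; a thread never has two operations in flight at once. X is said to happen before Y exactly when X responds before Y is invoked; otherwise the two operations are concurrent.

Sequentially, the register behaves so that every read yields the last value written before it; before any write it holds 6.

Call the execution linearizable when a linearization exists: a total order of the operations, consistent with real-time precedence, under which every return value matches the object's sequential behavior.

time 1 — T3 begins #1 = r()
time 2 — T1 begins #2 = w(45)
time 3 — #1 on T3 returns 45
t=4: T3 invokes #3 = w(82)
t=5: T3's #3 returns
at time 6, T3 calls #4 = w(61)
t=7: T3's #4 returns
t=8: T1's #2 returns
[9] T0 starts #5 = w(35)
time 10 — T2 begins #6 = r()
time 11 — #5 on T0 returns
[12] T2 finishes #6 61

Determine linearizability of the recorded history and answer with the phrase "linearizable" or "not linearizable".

one valid linearization: #2, #1, #3, #4, #6, #5
step 1: #2 w(45) — value 45
step 2: #1 r() → 45 — value 45
step 3: #3 w(82) — value 82
step 4: #4 w(61) — value 61
step 5: #6 r() → 61 — value 61
step 6: #5 w(35) — value 35

linearizable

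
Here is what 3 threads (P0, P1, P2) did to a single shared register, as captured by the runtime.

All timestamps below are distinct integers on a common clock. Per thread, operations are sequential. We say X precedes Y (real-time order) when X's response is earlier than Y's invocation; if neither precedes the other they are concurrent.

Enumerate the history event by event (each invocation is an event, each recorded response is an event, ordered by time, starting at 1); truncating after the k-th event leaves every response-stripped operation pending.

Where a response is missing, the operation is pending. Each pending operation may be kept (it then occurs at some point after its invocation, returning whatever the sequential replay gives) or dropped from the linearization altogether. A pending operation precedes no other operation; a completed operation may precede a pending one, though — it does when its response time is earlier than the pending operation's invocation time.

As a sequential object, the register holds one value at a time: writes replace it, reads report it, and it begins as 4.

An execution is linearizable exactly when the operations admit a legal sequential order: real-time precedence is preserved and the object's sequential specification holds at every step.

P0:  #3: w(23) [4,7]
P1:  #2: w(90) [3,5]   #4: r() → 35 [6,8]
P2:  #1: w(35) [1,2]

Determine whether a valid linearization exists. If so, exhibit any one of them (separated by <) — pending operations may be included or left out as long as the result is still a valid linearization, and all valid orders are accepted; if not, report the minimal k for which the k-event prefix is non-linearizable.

not linearizable — minimal violating prefix: 8 events

prefix check: 1..7 passes, 1..8 fails once #4's time-8 response joins
all 3 real-time-respecting orders fail — 4 completed register operations, no legal replay
take #1, #2, #3, #4: step 4 already fails, because #4 r() → 35 cannot occur there
take #1, #2, #4, #3: step 3 already fails, because #4 r() → 35 cannot occur there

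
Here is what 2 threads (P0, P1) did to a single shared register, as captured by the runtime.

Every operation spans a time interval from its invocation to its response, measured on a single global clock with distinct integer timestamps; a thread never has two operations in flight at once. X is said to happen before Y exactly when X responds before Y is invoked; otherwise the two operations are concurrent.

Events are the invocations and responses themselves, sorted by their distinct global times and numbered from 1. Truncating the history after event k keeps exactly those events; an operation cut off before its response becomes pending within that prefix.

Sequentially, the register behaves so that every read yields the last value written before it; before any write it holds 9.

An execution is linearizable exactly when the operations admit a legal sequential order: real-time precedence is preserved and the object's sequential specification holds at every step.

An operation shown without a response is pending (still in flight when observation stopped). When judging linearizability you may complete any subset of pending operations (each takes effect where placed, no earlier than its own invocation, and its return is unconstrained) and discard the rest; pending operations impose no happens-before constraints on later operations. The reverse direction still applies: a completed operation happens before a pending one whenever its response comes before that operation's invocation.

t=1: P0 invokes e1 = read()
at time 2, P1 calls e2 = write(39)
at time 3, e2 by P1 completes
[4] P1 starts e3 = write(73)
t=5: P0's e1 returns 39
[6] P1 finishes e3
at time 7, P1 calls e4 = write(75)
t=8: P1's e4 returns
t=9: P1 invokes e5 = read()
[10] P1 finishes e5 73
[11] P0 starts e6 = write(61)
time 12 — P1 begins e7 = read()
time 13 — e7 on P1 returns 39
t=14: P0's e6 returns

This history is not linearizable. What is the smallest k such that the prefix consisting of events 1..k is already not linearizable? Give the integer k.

10

a valid linearization of events 1..9 exists, for instance e2, e1, e3, e4:
after step 1 (e2 write(39)): value 39
after step 2 (e1 read() → 39): value 39
after step 3 (e3 write(73)): value 73
after step 4 (e4 write(75)): value 75
include event 10 — e5 responding at 10 — and every candidate order breaks
e.g. e1, e2, e3, e4, e5: illegal at step 1, since e1 read() → 39 cannot apply there
e.g. e2, e1, e3, e4, e5: illegal at step 5, since e5 read() → 73 cannot apply there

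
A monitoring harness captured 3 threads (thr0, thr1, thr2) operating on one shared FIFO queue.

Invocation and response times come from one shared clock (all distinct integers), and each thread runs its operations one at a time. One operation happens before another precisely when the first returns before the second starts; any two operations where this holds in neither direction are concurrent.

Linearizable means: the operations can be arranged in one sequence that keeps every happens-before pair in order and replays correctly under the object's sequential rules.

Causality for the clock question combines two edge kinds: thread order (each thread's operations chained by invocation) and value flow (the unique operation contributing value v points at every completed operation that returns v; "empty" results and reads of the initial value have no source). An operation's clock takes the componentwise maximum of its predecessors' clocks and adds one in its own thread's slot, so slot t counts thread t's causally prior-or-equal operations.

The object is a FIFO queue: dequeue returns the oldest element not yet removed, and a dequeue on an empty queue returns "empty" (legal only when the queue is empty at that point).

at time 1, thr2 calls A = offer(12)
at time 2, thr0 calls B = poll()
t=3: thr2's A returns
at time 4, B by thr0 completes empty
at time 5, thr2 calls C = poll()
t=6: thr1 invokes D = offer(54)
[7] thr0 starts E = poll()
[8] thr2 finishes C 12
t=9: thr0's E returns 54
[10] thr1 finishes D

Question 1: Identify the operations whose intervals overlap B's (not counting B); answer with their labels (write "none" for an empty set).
A

overlap test against B [2,4]: concurrent iff the interval meets 2..4
A [1,3]: concurrent
C [5,8]: after
D [6,10]: after
E [7,9]: after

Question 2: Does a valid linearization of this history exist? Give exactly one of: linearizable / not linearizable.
linearizable

witness order: B, A, C, D, E
step 1: B poll() → empty — queue <>
step 2: A offer(12) — queue <12>
step 3: C poll() → 12 — queue <>
step 4: D offer(54) — queue <54>
step 5: E poll() → 54 — queue <>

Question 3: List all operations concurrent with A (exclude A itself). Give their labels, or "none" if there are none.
B

A runs from 1 to 3; window-overlapping ops are concurrent
B [2,4]: concurrent
C [5,8]: after
D [6,10]: after
E [7,9]: after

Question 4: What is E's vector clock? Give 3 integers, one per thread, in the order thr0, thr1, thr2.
(2, 1, 0)

invoked at 1, A has no predecessors; its own thr2 bump gives (0, 0, 1)
invoked at 6, D has no predecessors; its own thr1 bump gives (0, 1, 0)
invoked at 2, B has no predecessors; its own thr0 bump gives (1, 0, 0)
merge at C (invoked 5): VC(A)=(0, 0, 1), own-thread bump on thr2 → (0, 0, 2)
merge at E (invoked 7): VC(B)=(1, 0, 0), VC(D)=(0, 1, 0), own-thread bump on thr0 → (2, 1, 0)
target: VC(E) = (2, 1, 0)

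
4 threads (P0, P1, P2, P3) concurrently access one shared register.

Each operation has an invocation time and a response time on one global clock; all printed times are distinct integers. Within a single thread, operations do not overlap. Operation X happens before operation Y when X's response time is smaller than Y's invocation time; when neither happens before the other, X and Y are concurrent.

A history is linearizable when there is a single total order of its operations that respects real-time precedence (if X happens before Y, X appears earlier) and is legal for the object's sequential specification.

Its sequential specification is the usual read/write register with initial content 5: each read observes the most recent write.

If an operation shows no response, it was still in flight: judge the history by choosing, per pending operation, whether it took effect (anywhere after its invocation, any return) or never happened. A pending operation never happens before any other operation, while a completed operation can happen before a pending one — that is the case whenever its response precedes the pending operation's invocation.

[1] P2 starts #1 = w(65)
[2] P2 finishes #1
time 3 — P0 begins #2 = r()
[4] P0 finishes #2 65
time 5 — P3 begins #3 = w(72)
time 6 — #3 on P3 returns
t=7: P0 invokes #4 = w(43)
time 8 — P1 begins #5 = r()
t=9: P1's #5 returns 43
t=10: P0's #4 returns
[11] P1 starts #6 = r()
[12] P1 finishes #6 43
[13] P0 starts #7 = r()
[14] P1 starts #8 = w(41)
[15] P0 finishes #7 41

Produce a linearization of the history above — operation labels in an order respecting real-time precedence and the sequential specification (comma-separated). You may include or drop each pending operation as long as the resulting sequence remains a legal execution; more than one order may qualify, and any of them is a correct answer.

step 1: #1 w(65) — value 65
step 2: #2 r() → 65 — value 65
step 3: #3 w(72) — value 72
step 4: #4 w(43) — value 43
step 5: #5 r() → 43 — value 43
step 6: #6 r() → 43 — value 43
step 7: #8 w(41) (pending, included) — value 41
step 8: #7 r() → 41 — value 41

#1, #2, #3, #4, #5, #6, #8, #7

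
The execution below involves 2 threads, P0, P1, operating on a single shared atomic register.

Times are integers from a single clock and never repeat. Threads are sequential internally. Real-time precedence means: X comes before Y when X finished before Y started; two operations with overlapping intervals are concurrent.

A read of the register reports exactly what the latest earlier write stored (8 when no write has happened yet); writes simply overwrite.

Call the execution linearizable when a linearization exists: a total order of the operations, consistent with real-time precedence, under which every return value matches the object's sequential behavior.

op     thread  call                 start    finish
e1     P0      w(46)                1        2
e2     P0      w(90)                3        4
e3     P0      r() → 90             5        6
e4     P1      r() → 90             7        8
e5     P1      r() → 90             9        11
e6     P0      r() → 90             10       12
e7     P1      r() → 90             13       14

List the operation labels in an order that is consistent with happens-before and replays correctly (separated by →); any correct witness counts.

e1 → e2 → e3 → e4 → e5 → e6 → e7

after step 1 (e1 w(46)): value 46
after step 2 (e2 w(90)): value 90
after step 3 (e3 r() → 90): value 90
after step 4 (e4 r() → 90): value 90
after step 5 (e5 r() → 90): value 90
after step 6 (e6 r() → 90): value 90
after step 7 (e7 r() → 90): value 90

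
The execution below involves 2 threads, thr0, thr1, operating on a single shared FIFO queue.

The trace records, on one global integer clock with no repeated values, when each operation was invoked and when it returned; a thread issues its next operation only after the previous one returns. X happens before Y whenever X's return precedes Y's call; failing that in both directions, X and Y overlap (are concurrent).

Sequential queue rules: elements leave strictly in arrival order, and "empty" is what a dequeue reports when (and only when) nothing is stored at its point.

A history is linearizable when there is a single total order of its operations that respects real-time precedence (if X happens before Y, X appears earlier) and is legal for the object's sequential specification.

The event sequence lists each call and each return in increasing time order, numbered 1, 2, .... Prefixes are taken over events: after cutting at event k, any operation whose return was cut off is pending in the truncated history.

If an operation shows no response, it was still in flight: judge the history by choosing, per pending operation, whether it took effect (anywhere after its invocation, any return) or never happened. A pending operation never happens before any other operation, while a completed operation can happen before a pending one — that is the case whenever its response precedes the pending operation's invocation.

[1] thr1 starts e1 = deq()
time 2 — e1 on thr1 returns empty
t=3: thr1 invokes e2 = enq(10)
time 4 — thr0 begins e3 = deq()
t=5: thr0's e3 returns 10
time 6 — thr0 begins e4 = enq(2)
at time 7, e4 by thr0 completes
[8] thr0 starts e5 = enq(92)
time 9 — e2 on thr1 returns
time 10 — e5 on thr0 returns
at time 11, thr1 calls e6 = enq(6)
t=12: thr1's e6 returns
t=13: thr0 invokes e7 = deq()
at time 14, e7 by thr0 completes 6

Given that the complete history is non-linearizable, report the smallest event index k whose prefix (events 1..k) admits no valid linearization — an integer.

events 1..13 are still linearizable — one witness is e1, e2, e3, e4, e5, e6:
1. e1 deq() → empty, leaving queue <>
2. e2 enq(10), leaving queue <10>
3. e3 deq() → 10, leaving queue <>
4. e4 enq(2), leaving queue <2>
5. e5 enq(92), leaving queue <2,92>
6. e6 enq(6), leaving queue <2,92,6>
with event 14 included (e7 responding at time 14), all real-time-consistent orders fail
for example e1, e2, e3, e4, e5, e6, e7 fails at step 7: e7 deq() → 6 is not legal there
for example e1, e3, e2, e4, e5, e6, e7 fails at step 2: e3 deq() → 10 is not legal there

14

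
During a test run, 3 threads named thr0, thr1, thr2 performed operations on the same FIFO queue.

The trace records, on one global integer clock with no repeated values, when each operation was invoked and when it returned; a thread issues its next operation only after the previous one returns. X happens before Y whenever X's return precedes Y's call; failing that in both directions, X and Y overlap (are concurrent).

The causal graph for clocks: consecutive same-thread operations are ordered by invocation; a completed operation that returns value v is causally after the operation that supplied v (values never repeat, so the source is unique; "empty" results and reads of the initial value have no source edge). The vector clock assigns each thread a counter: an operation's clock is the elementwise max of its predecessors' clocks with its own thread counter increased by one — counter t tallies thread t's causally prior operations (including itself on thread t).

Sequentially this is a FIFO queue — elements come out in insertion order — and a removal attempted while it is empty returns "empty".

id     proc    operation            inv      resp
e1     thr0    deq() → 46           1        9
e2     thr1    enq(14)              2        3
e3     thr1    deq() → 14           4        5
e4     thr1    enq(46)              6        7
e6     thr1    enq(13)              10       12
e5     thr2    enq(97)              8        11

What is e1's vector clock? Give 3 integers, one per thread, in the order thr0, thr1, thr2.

e5, invoked 8, has no incoming edges; only thr2's bump applies → (0, 0, 1)
e2, invoked 2, has no incoming edges; only thr1's bump applies → (0, 1, 0)
invoked at 4, e3 merges VC(e2)=(0, 1, 0) and bumps thr1's slot → (0, 2, 0)
invoked at 6, e4 merges VC(e3)=(0, 2, 0) and bumps thr1's slot → (0, 3, 0)
invoked at 10, e6 merges VC(e4)=(0, 3, 0) and bumps thr1's slot → (0, 4, 0)
invoked at 1, e1 merges VC(e4)=(0, 3, 0) and bumps thr0's slot → (1, 3, 0)
target: VC(e1) = (1, 3, 0)

(1, 3, 0)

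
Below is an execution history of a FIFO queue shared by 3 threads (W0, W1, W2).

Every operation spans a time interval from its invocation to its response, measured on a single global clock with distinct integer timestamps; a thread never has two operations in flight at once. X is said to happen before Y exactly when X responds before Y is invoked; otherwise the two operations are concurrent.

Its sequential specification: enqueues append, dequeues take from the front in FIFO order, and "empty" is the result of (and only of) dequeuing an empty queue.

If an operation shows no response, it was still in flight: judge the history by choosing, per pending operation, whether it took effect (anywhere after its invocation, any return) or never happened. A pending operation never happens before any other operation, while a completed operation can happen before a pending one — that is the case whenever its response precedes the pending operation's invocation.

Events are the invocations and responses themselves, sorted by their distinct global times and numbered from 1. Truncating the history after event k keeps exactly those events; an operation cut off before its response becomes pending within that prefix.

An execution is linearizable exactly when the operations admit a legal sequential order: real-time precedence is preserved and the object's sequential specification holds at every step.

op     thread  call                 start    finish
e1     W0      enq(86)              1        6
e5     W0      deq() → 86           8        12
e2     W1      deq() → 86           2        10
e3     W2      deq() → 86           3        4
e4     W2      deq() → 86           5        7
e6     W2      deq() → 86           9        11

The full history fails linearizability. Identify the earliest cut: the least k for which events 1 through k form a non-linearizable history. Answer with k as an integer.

7

events 1..6 are linearizable; a witness order is e1, e3:
step 1: e1 enq(86) — queue <86>
step 2: e3 deq() → 86 — queue <>
event 7 — e4's response, time 7 — after it, nothing linearizes
include/drop combinations of the 1 pending operation (e2) were all tried; none helps
for example e1, e3, e4 (pending dropped) fails at step 3: e4 deq() → 86 is not legal there
for example e3, e1, e4 (pending dropped) fails at step 1: e3 deq() → 86 is not legal there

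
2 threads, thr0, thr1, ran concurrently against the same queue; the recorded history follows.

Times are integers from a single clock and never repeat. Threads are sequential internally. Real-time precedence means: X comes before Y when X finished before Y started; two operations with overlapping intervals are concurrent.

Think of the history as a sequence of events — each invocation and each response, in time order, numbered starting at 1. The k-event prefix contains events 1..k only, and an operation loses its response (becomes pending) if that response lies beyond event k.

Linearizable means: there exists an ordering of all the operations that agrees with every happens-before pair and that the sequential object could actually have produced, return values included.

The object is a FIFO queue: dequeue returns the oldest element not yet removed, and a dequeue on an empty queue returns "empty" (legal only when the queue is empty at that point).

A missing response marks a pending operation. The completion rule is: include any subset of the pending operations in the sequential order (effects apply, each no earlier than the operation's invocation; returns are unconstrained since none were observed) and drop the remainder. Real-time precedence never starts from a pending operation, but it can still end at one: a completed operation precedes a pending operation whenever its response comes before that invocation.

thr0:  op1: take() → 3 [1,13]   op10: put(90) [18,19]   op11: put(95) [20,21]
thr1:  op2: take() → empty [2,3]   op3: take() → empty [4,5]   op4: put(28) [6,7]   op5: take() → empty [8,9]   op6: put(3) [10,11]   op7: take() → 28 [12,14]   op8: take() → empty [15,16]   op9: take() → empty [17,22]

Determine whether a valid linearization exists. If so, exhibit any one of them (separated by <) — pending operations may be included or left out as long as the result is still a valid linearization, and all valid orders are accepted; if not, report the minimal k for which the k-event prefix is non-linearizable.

already the first 13 events (up to op1's response at time 13) admit no linearization; the first 12 still do
checked exhaustively: 6 real-time-consistent orders of 6 completed operations, zero legal queue replays
including or dropping the 1 pending operation (op7) in any combination fails
e.g. op1, op2, op3, op4, op5, op6 (pending dropped): illegal at step 1, since op1 take() → 3 cannot apply there
e.g. op2, op1, op3, op4, op5, op6 (pending dropped): illegal at step 2, since op1 take() → 3 cannot apply there

not linearizable — minimal violating prefix: 13 events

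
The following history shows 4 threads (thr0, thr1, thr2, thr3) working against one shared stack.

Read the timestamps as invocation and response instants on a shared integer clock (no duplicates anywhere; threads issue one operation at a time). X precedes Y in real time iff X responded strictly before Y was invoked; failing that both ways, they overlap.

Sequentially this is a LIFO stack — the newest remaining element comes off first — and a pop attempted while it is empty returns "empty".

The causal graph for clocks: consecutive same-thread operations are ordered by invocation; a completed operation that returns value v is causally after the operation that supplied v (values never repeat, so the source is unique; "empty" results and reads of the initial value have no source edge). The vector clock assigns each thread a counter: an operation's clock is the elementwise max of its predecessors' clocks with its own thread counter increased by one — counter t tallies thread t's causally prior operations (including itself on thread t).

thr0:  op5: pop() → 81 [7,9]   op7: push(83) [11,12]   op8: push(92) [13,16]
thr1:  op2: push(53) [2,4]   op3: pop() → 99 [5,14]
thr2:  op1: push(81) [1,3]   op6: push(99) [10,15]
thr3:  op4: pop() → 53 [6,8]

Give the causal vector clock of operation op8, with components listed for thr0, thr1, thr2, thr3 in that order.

root op op1, invoked 1: fresh clock plus thr2's own tick → (0, 0, 1, 0)
root op op2, invoked 2: fresh clock plus thr1's own tick → (0, 1, 0, 0)
merge at op6 (invoked 10): VC(op1)=(0, 0, 1, 0), own-thread bump on thr2 → (0, 0, 2, 0)
merge at op4 (invoked 6): VC(op2)=(0, 1, 0, 0), own-thread bump on thr3 → (0, 1, 0, 1)
merge at op5 (invoked 7): VC(op1)=(0, 0, 1, 0), own-thread bump on thr0 → (1, 0, 1, 0)
merge at op7 (invoked 11): VC(op5)=(1, 0, 1, 0), own-thread bump on thr0 → (2, 0, 1, 0)
merge at op3 (invoked 5): VC(op2)=(0, 1, 0, 0), VC(op6)=(0, 0, 2, 0), own-thread bump on thr1 → (0, 2, 2, 0)
merge at op8 (invoked 13): VC(op7)=(2, 0, 1, 0), own-thread bump on thr0 → (3, 0, 1, 0)
target: VC(op8) = (3, 0, 1, 0)

(3, 0, 1, 0)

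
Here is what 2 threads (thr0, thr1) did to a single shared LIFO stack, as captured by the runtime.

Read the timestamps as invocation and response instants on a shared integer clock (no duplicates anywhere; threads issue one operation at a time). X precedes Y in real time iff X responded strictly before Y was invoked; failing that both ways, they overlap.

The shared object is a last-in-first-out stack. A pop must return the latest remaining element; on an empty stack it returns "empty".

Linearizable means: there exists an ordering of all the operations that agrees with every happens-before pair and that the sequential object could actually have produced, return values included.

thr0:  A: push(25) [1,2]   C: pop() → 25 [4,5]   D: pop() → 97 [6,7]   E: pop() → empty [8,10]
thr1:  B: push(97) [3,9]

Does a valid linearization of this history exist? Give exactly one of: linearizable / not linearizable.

a witness: A, C, B, D, E
after step 1 (A push(25)): stack <25>
after step 2 (C pop() → 25): stack <>
after step 3 (B push(97)): stack <97>
after step 4 (D pop() → 97): stack <>
after step 5 (E pop() → empty): stack <>

linearizable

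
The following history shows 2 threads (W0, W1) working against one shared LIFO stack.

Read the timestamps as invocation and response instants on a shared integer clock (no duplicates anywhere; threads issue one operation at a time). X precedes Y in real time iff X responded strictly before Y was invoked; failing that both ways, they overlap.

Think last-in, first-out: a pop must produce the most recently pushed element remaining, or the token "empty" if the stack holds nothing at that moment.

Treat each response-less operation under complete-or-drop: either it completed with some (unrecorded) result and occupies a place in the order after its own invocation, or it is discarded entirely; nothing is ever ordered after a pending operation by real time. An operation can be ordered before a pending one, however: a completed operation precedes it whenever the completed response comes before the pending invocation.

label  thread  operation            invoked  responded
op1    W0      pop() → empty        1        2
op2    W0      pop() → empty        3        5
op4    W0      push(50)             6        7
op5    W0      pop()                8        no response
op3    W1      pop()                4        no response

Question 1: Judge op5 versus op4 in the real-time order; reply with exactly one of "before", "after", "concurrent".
Answer: after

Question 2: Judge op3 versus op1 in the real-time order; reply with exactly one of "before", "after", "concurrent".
Answer: after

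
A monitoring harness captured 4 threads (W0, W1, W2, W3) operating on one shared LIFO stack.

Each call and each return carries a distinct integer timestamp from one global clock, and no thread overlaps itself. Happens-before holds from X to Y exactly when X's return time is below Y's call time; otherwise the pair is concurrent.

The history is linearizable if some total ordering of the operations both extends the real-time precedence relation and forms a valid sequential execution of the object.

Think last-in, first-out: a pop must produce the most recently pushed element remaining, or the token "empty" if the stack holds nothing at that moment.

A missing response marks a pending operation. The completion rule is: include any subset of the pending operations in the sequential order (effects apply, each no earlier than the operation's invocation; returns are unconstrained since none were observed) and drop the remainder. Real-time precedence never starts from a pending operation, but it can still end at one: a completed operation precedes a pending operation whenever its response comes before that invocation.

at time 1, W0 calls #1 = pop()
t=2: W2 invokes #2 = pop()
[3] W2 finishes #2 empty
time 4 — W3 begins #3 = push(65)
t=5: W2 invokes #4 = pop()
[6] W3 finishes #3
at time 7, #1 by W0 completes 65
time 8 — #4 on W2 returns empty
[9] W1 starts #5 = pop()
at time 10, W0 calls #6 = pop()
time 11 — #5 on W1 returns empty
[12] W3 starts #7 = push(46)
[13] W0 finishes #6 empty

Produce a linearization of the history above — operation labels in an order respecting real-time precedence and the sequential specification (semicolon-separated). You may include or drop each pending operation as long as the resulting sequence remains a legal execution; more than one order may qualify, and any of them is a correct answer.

step 1: #2 pop() → empty — stack <>
step 2: #3 push(65) — stack <65>
step 3: #1 pop() → 65 — stack <>
step 4: #4 pop() → empty — stack <>
step 5: #5 pop() → empty — stack <>
step 6: #6 pop() → empty — stack <>

#2; #3; #1; #4; #5; #6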